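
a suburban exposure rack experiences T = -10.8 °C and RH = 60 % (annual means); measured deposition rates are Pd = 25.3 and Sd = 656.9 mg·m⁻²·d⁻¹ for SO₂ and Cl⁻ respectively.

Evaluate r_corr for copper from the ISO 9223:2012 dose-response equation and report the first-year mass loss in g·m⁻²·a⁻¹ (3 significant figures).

r_corr = 2.98 g·m⁻²·a⁻¹

copper: f(T) = +0.126·(T−10) [T≤10 °C] = -2.6208
  SO₂ term: 0.0053·25.3^0.26·exp(0.059·60-2.6208) = 0.03078
  Sd branch = 0.01025·Sd^0.27·e^(0.036·RH+0.049·T) = 0.3018 μm/a
  r_corr = 0.03078 + 0.3018 = 0.3326 μm/a
Convert to mass loss: 0.3326 μm/a × 8.96 g/cm³ = 2.98 g·m⁻²·a⁻¹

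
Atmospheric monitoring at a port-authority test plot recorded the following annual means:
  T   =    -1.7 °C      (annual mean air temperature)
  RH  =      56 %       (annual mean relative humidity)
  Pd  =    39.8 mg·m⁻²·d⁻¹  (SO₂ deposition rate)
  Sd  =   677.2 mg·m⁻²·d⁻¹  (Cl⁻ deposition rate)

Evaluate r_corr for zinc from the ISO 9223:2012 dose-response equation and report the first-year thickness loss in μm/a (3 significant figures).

zinc: temperature factor f = +0.038·(-11.7) = -0.4446
  sulphur-dioxide contribution → 0.5498 μm/a
  chloride contribution → 0.9735 μm/a
  ⇒ r_corr(zinc) = 1.523 μm/a

r_corr = 1.52 μm/a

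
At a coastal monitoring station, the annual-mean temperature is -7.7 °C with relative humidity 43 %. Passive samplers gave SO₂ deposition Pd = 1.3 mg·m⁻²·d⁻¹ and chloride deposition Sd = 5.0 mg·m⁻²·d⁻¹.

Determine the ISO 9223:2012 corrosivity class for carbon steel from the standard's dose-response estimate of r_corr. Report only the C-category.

carbon steel: temperature factor f = +0.150·(-17.7) = -2.6550
  SO₂ term: 1.77·1.3^0.52·exp(0.02·43-2.6550) = 0.337
  Cl⁻ term: 0.102·5.0^0.62·exp(0.033·43+0.04·-7.7) = 0.8404
  r_corr = 0.337 + 0.8404 = 1.177 μm/a
ISO 9223 Table 2 (carbon steel): 0 < 1.18 ≤ 1.3 μm/a ⇒ C1

C1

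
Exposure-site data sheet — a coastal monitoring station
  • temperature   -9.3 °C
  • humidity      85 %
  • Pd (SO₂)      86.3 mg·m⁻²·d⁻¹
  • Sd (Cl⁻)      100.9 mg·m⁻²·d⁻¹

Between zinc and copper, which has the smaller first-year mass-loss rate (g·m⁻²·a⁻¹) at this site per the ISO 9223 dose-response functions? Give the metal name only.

zinc: f(T) = +0.038·(T−10) [T≤10 °C] = -0.7334
  SO₂ term: 0.0129·86.3^0.44·exp(0.046·85-0.7334) = 2.198
  Sd branch = 0.0175·Sd^0.57·e^(0.008·RH+0.085·T) = 0.2174 μm/a
  sum: 2.198 + 0.2174 → r_corr = 2.415 μm/a
  mass loss = 2.415 μm/a × 7.14 g/cm³ = 17.25 g·m⁻²·a⁻¹
copper: f(T) = +0.126·(T−10) [T≤10 °C] = -2.4318
  SO₂ term: 0.0053·86.3^0.26·exp(0.059·85-2.4318) = 0.2236
  Sd branch = 0.01025·Sd^0.27·e^(0.036·RH+0.049·T) = 0.4817 μm/a
  r_corr = 0.2236 + 0.4817 = 0.7054 μm/a
  mass loss = 0.7054 μm/a × 8.96 g/cm³ = 6.32 g·m⁻²·a⁻¹
Ordering by g·m⁻²·a⁻¹: zinc (17.2) > copper (6.32)

copper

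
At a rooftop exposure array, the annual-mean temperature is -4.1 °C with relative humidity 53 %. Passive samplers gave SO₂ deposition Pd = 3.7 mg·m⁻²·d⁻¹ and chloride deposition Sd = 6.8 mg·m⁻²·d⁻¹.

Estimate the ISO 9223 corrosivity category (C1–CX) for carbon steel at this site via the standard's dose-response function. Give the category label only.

C2

carbon steel: T≤10 °C ⇒ hinge +0.150·(-4.1−10) = -2.1150
  SO₂ term: 1.77·3.7^0.52·exp(0.02·53-2.1150) = 1.217
  Cl⁻ term: 0.102·6.8^0.62·exp(0.033·53+0.04·-4.1) = 1.633
  r_corr = 1.217 + 1.633 = 2.85 μm/a
ISO 9223 Table 2 (carbon steel): 1.3 < 2.85 ≤ 25 μm/a ⇒ C2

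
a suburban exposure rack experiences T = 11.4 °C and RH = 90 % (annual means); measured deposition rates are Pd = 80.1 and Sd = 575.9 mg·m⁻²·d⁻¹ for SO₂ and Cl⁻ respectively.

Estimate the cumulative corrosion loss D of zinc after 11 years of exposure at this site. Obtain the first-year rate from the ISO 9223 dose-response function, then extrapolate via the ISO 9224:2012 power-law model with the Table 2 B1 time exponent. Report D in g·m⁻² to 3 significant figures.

zinc: f(T) = -0.071·(T−10) [T>10 °C] = -0.0994
  Pd branch = 0.0129·Pd^0.44·e^(0.046·RH+f) = 5.047 μm/a
  Cl⁻ term: 0.0175·575.9^0.57·exp(0.008·90+0.085·11.4) = 3.548
  sum: 5.047 + 3.548 → r_corr = 8.594 μm/a
Power-law: D(11) = r_corr · 11^0.813
  D(11) = 8.594 × 11^0.813 = 8.594 × 7.025 = 60.38 μm
  Mass loss = 60.38 μm × 7.14 g/cm³ = 431.1 g·m⁻²

D(11) = 431 g·m⁻²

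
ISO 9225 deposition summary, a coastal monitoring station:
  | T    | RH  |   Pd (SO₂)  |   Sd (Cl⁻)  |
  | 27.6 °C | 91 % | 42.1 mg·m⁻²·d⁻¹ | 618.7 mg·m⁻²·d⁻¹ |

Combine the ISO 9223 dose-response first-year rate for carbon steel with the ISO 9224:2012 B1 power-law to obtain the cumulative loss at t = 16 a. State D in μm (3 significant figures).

carbon steel: f(T) = -0.054·(T−10) [T>10 °C] = -0.9504
  sulphur-dioxide contribution → 29.53 μm/a
  chloride contribution → 333.4 μm/a
  total first-year rate 362.9 μm/a
Power-law: D(16) = r_corr · 16^0.523
  D(16) = 362.9 × 16^0.523 = 362.9 × 4.263 = 1547 μm

D(16) = 1.55e+03 μm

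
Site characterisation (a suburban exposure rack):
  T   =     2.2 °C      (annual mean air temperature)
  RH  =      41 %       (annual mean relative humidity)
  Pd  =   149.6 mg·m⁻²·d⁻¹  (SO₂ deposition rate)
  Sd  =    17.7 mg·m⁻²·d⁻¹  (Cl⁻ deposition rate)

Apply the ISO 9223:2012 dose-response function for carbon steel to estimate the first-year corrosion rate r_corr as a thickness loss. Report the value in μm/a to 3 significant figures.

r_corr = 19.4 μm/a

carbon steel: T≤10 °C ⇒ hinge +0.150·(2.2−10) = -1.1700
  Pd branch = 1.77·Pd^0.52·e^(0.02·RH+f) = 16.86 μm/a
  Cl⁻ term: 0.102·17.7^0.62·exp(0.033·41+0.04·2.2) = 2.56
  r_corr = 16.86 + 2.56 = 19.42 μm/a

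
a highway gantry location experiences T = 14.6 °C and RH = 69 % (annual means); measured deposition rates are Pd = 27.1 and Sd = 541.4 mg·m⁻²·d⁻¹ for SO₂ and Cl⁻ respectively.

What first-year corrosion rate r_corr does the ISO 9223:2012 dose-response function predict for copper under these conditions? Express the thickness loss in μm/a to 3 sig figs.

copper: f(T) = -0.080·(T−10) [T>10 °C] = -0.3680
  sulphur-dioxide contribution → 0.507 μm/a
  chloride contribution → 1.375 μm/a
  total first-year rate 1.882 μm/a

r_corr = 1.88 μm/a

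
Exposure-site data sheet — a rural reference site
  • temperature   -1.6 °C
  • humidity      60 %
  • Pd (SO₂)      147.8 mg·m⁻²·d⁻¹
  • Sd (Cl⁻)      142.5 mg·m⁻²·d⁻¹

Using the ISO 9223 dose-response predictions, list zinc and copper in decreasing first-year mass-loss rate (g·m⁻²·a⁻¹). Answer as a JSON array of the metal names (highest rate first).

zinc: f(T) = +0.038·(T−10) [T≤10 °C] = -0.4408
  Pd branch = 0.0129·Pd^0.44·e^(0.046·RH+f) = 1.182 μm/a
  Sd branch = 0.0175·Sd^0.57·e^(0.008·RH+0.085·T) = 0.417 μm/a
  r_corr = 1.182 + 0.417 = 1.599 μm/a
  mass loss = 1.599 μm/a × 7.14 g/cm³ = 11.41 g·m⁻²·a⁻¹
copper: f(T) = +0.126·(T−10) [T≤10 °C] = -1.4616
  Pd branch = 0.0053·Pd^0.26·e^(0.059·RH+f) = 0.1552 μm/a
  Cl⁻ term: 0.01025·142.5^0.27·exp(0.036·60+0.049·-1.6) = 0.3135
  r_corr = 0.1552 + 0.3135 = 0.4688 μm/a
  mass loss = 0.4688 μm/a × 8.96 g/cm³ = 4.2 g·m⁻²·a⁻¹
Ordering by g·m⁻²·a⁻¹: zinc (11.4) > copper (4.2)

["zinc", "copper"]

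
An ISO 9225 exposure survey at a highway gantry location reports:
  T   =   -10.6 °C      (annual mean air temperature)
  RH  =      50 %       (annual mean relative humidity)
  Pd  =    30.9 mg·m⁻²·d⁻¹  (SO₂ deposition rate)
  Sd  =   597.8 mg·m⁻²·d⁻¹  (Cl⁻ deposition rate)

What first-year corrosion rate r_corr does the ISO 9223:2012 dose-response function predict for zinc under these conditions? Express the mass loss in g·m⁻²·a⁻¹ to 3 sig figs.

r_corr = 4.80 g·m⁻²·a⁻¹

zinc: f(T) = +0.038·(T−10) [T≤10 °C] = -0.7828
  Pd branch = 0.0129·Pd^0.44·e^(0.046·RH+f) = 0.2661 μm/a
  Cl⁻ term: 0.0175·597.8^0.57·exp(0.008·50+0.085·-10.6) = 0.4056
  r_corr = 0.2661 + 0.4056 = 0.6717 μm/a
Convert to mass loss: 0.6717 μm/a × 7.14 g/cm³ = 4.796 g·m⁻²·a⁻¹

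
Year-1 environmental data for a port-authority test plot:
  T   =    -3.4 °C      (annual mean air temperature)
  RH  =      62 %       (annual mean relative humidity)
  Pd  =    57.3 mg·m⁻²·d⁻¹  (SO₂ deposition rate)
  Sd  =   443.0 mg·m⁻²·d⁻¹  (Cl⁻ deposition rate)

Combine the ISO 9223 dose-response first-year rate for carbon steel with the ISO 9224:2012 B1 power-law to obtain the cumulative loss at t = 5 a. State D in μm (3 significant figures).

carbon steel: f(T) = +0.150·(T−10) [T≤10 °C] = -2.0100
  Pd branch = 1.77·Pd^0.52·e^(0.02·RH+f) = 6.727 μm/a
  Sd branch = 0.102·Sd^0.62·e^(0.033·RH+0.04·T) = 30.12 μm/a
  r_corr = 6.727 + 30.12 = 36.85 μm/a
Power-law: D(5) = r_corr · 5^0.523
  D(5) = 36.85 × 5^0.523 = 36.85 × 2.32 = 85.5 μm

D(5) = 85.5 μm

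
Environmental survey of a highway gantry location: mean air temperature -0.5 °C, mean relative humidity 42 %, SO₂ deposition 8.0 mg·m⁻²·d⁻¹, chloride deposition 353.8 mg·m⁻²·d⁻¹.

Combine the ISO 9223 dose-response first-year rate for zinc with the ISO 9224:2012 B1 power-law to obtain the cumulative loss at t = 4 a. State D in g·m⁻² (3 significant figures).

D(4) = 18.0 g·m⁻²

zinc: f(T) = +0.038·(T−10) [T≤10 °C] = -0.3990
  SO₂ term: 0.0129·8.0^0.44·exp(0.046·42-0.3990) = 0.1492
  Cl⁻ term: 0.0175·353.8^0.57·exp(0.008·42+0.085·-0.5) = 0.6657
  sum: 0.1492 + 0.6657 → r_corr = 0.8149 μm/a
Long-term exponent b (ISO 9224 Table 2, B1) = 0.813
  D(4) = 0.8149 × 4^0.813 = 0.8149 × 3.087 = 2.515 μm
  Mass loss = 2.515 μm × 7.14 g/cm³ = 17.96 g·m⁻²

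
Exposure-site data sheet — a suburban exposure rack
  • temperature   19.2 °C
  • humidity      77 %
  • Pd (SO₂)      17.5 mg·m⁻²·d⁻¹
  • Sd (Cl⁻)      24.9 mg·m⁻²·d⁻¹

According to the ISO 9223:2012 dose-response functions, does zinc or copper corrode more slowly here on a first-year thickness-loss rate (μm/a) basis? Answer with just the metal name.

zinc: temperature factor f = -0.071·(9.2) = -0.6532
  SO₂ term: 0.0129·17.5^0.44·exp(0.046·77-0.6532) = 0.8168
  Sd branch = 0.0175·Sd^0.57·e^(0.008·RH+0.085·T) = 1.036 μm/a
  r_corr = 0.8168 + 1.036 = 1.852 μm/a
copper: f(T) = -0.080·(T−10) [T>10 °C] = -0.7360
  SO₂ term: 0.0053·17.5^0.26·exp(0.059·77-0.7360) = 0.5021
  Sd branch = 0.01025·Sd^0.27·e^(0.036·RH+0.049·T) = 1 μm/a
  r_corr = 0.5021 + 1 = 1.502 μm/a
Ordering by μm/a: zinc (1.85) > copper (1.5)

copper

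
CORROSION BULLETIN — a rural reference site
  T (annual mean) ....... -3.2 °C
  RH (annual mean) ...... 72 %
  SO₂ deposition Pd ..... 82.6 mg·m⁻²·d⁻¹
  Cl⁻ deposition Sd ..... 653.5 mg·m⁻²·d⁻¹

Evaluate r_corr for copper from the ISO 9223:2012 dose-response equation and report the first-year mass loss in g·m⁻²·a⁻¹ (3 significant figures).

copper: temperature factor f = +0.126·(-13.2) = -1.6632
  SO₂ term: 0.0053·82.6^0.26·exp(0.059·72-1.6632) = 0.2214
  Sd branch = 0.01025·Sd^0.27·e^(0.036·RH+0.049·T) = 0.6736 μm/a
  r_corr = 0.2214 + 0.6736 = 0.8951 μm/a
Convert to mass loss: 0.8951 μm/a × 8.96 g/cm³ = 8.02 g·m⁻²·a⁻¹

r_corr = 8.02 g·m⁻²·a⁻¹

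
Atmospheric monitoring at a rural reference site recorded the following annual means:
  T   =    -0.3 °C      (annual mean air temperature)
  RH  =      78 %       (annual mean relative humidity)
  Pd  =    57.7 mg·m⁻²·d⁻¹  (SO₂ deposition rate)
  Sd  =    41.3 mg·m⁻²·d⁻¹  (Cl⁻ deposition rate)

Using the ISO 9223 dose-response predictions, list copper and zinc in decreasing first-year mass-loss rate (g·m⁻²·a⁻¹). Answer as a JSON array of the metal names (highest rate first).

copper: temperature factor f = +0.126·(-10.3) = -1.2978
  SO₂ term: 0.0053·57.7^0.26·exp(0.059·78-1.2978) = 0.4142
  Cl⁻ term: 0.01025·41.3^0.27·exp(0.036·78+0.049·-0.3) = 0.4572
  sum: 0.4142 + 0.4572 → r_corr = 0.8714 μm/a
  mass loss = 0.8714 μm/a × 8.96 g/cm³ = 7.808 g·m⁻²·a⁻¹
zinc: temperature factor f = +0.038·(-10.3) = -0.3914
  Pd branch = 0.0129·Pd^0.44·e^(0.046·RH+f) = 1.878 μm/a
  Sd branch = 0.0175·Sd^0.57·e^(0.008·RH+0.085·T) = 0.2655 μm/a
  r_corr = 1.878 + 0.2655 = 2.144 μm/a
  mass loss = 2.144 μm/a × 7.14 g/cm³ = 15.31 g·m⁻²·a⁻¹
Ordering by g·m⁻²·a⁻¹: zinc (15.3) > copper (7.81)

["zinc", "copper"]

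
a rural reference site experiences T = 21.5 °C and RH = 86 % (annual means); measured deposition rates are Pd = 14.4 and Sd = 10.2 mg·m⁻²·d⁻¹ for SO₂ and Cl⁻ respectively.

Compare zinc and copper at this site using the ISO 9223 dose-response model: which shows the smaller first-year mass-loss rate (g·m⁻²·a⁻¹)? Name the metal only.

zinc

zinc: f(T) = -0.071·(T−10) [T>10 °C] = -0.8165
  SO₂ term: 0.0129·14.4^0.44·exp(0.046·86-0.8165) = 0.9632
  Sd branch = 0.0175·Sd^0.57·e^(0.008·RH+0.085·T) = 0.8136 μm/a
  sum: 0.9632 + 0.8136 → r_corr = 1.777 μm/a
  mass loss = 1.777 μm/a × 7.14 g/cm³ = 12.69 g·m⁻²·a⁻¹
copper: f(T) = -0.080·(T−10) [T>10 °C] = -0.9200
  Pd branch = 0.0053·Pd^0.26·e^(0.059·RH+f) = 0.6753 μm/a
  Cl⁻ term: 0.01025·10.2^0.27·exp(0.036·86+0.049·21.5) = 1.217
  r_corr = 0.6753 + 1.217 = 1.892 μm/a
  mass loss = 1.892 μm/a × 8.96 g/cm³ = 16.95 g·m⁻²·a⁻¹
Ordering by g·m⁻²·a⁻¹: copper (17) > zinc (12.7)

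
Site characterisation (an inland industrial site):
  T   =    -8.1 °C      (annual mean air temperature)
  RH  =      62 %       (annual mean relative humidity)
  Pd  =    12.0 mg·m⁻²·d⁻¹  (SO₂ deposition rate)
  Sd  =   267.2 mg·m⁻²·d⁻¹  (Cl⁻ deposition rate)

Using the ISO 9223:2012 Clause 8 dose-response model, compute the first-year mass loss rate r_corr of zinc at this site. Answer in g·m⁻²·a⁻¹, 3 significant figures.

r_corr = 4.88 g·m⁻²·a⁻¹

zinc: f(T) = +0.038·(T−10) [T≤10 °C] = -0.6878
  sulphur-dioxide contribution → 0.3352 μm/a
  chloride contribution → 0.3489 μm/a
  ⇒ r_corr(zinc) = 0.6841 μm/a
Convert to mass loss: 0.6841 μm/a × 7.14 g/cm³ = 4.885 g·m⁻²·a⁻¹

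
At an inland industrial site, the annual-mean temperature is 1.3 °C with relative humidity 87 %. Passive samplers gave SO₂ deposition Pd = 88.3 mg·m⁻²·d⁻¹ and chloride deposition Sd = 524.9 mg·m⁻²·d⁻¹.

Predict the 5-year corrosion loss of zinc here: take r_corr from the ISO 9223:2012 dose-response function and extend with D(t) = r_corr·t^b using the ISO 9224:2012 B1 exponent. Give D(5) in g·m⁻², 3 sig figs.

D(5) = 133 g·m⁻²

zinc: T≤10 °C ⇒ hinge +0.038·(1.3−10) = -0.3306
  SO₂ term: 0.0129·88.3^0.44·exp(0.046·87-0.3306) = 3.642
  Sd branch = 0.0175·Sd^0.57·e^(0.008·RH+0.085·T) = 1.392 μm/a
  r_corr = 3.642 + 1.392 = 5.034 μm/a
ISO 9224: D(t) = r_corr · t^b with b = 0.813 (zinc, B1)
  D(5) = 5.034 × 5^0.813 = 5.034 × 3.701 = 18.63 μm
  Mass loss = 18.63 μm × 7.14 g/cm³ = 133 g·m⁻²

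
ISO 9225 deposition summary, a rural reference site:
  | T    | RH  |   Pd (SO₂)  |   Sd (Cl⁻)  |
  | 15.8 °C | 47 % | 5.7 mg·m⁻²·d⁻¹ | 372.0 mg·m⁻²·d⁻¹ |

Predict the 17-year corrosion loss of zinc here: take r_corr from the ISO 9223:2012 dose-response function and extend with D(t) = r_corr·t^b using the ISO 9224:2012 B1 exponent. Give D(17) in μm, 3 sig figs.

zinc: temperature factor f = -0.071·(5.8) = -0.4118
  sulphur-dioxide contribution → 0.1597 μm/a
  chloride contribution → 2.85 μm/a
  ⇒ r_corr(zinc) = 3.009 μm/a
Long-term exponent b (ISO 9224 Table 2, B1) = 0.813
  D(17) = 3.009 × 17^0.813 = 3.009 × 10.01 = 30.12 μm

D(17) = 30.1 μm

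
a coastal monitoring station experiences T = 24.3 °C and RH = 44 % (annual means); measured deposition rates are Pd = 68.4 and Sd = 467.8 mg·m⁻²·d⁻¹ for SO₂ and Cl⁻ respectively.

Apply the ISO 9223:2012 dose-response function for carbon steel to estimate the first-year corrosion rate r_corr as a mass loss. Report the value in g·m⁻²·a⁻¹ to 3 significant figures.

r_corr = 548 g·m⁻²·a⁻¹

carbon steel: f(T) = -0.054·(T−10) [T>10 °C] = -0.7722
  SO₂ term: 1.77·68.4^0.52·exp(0.02·44-0.7722) = 17.74
  Cl⁻ term: 0.102·467.8^0.62·exp(0.033·44+0.04·24.3) = 52.09
  sum: 17.74 + 52.09 → r_corr = 69.83 μm/a
Convert to mass loss: 69.83 μm/a × 7.85 g/cm³ = 548.2 g·m⁻²·a⁻¹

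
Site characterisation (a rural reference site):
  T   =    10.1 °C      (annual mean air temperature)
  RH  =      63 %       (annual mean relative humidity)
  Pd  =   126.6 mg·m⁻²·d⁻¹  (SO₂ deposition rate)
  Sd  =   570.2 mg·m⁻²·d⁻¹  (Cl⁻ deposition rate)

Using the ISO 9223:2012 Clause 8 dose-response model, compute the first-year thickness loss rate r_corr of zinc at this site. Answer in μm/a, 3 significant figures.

zinc: T>10 °C ⇒ hinge -0.071·(10.1−10) = -0.0071
  SO₂ term: 0.0129·126.6^0.44·exp(0.046·63-0.0071) = 1.955
  Cl⁻ term: 0.0175·570.2^0.57·exp(0.008·63+0.085·10.1) = 2.545
  r_corr = 1.955 + 2.545 = 4.5 μm/a

r_corr = 4.50 μm/a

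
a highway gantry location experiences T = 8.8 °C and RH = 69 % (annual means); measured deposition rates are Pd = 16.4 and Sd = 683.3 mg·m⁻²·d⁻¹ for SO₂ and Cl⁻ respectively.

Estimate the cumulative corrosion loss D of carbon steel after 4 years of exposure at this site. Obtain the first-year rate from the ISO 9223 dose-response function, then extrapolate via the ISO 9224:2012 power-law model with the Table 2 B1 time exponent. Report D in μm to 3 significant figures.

D(4) = 219 μm

carbon steel: T≤10 °C ⇒ hinge +0.150·(8.8−10) = -0.1800
  sulphur-dioxide contribution → 25.17 μm/a
  chloride contribution → 80.88 μm/a
  ⇒ r_corr(carbon steel) = 106 μm/a
ISO 9224: D(t) = r_corr · t^b with b = 0.523 (carbon steel, B1)
  D(4) = 106 × 4^0.523 = 106 × 2.065 = 219 μm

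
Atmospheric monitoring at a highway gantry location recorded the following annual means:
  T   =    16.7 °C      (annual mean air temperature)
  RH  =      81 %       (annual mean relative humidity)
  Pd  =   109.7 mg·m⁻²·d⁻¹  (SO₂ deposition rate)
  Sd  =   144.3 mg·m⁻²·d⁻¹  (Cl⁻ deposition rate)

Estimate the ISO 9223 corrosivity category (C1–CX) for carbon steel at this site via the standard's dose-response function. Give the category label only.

C5

carbon steel: f(T) = -0.054·(T−10) [T>10 °C] = -0.3618
  sulphur-dioxide contribution → 71.67 μm/a
  chloride contribution → 62.85 μm/a
  total first-year rate 134.5 μm/a
135 μm/a falls in (80, 200] for carbon steel → category C5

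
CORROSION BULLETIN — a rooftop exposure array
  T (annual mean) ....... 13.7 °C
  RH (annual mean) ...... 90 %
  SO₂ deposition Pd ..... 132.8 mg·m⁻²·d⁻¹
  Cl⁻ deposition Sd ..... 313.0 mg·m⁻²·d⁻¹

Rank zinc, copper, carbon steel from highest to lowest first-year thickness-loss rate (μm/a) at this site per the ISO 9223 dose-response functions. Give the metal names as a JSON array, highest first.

zinc: f(T) = -0.071·(T−10) [T>10 °C] = -0.2627
  SO₂ term: 0.0129·132.8^0.44·exp(0.046·90-0.2627) = 5.354
  Sd branch = 0.0175·Sd^0.57·e^(0.008·RH+0.085·T) = 3.047 μm/a
  sum: 5.354 + 3.047 → r_corr = 8.401 μm/a
copper: temperature factor f = -0.080·(3.7) = -0.2960
  SO₂ term: 0.0053·132.8^0.26·exp(0.059·90-0.2960) = 2.844
  Cl⁻ term: 0.01025·313.0^0.27·exp(0.036·90+0.049·13.7) = 2.416
  r_corr = 2.844 + 2.416 = 5.26 μm/a
carbon steel: T>10 °C ⇒ hinge -0.054·(13.7−10) = -0.1998
  Pd branch = 1.77·Pd^0.52·e^(0.02·RH+f) = 111.4 μm/a
  Sd branch = 0.102·Sd^0.62·e^(0.033·RH+0.04·T) = 121.3 μm/a
  r_corr = 111.4 + 121.3 = 232.7 μm/a
Ordering by μm/a: carbon steel (233) > zinc (8.4) > copper (5.26)

["carbon steel", "zinc", "copper"]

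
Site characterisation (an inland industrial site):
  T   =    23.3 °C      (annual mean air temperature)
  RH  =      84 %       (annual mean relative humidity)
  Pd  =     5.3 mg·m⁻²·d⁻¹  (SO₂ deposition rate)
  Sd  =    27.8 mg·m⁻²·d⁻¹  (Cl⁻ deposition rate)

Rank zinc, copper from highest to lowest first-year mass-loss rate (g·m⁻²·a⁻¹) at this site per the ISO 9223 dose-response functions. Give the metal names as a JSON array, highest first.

["copper", "zinc"]

zinc: f(T) = -0.071·(T−10) [T>10 °C] = -0.9443
  Pd branch = 0.0129·Pd^0.44·e^(0.046·RH+f) = 0.4981 μm/a
  Cl⁻ term: 0.0175·27.8^0.57·exp(0.008·84+0.085·23.3) = 1.652
  sum: 0.4981 + 1.652 → r_corr = 2.15 μm/a
  mass loss = 2.15 μm/a × 7.14 g/cm³ = 15.35 g·m⁻²·a⁻¹
copper: T>10 °C ⇒ hinge -0.080·(23.3−10) = -1.0640
  Pd branch = 0.0053·Pd^0.26·e^(0.059·RH+f) = 0.4007 μm/a
  Cl⁻ term: 0.01025·27.8^0.27·exp(0.036·84+0.049·23.3) = 1.621
  r_corr = 0.4007 + 1.621 = 2.022 μm/a
  mass loss = 2.022 μm/a × 8.96 g/cm³ = 18.11 g·m⁻²·a⁻¹
Ordering by g·m⁻²·a⁻¹: copper (18.1) > zinc (15.4)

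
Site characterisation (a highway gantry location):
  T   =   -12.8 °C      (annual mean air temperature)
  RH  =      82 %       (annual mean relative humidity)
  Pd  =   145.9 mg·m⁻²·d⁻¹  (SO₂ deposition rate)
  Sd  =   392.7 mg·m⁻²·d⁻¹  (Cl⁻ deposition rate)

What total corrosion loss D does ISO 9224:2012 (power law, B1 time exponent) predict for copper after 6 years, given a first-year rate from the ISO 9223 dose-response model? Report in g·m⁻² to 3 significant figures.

copper: temperature factor f = +0.126·(-22.8) = -2.8728
  SO₂ term: 0.0053·145.9^0.26·exp(0.059·82-2.8728) = 0.1382
  Cl⁻ term: 0.01025·392.7^0.27·exp(0.036·82+0.049·-12.8) = 0.5257
  sum: 0.1382 + 0.5257 → r_corr = 0.6639 μm/a
ISO 9224: D(t) = r_corr · t^b with b = 0.667 (copper, B1)
  D(6) = 0.6639 × 6^0.667 = 0.6639 × 3.304 = 2.193 μm
  Mass loss = 2.193 μm × 8.96 g/cm³ = 19.65 g·m⁻²

D(6) = 19.7 g·m⁻²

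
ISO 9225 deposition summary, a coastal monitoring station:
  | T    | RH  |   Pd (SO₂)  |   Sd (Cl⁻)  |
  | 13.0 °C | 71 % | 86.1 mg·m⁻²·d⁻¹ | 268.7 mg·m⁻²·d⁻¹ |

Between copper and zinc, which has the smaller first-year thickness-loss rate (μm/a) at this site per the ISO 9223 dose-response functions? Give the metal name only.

copper

copper: T>10 °C ⇒ hinge -0.080·(13.0−10) = -0.2400
  sulphur-dioxide contribution → 0.8758 μm/a
  chloride contribution → 1.131 μm/a
  ⇒ r_corr(copper) = 2.006 μm/a
zinc: T>10 °C ⇒ hinge -0.071·(13.0−10) = -0.2130
  sulphur-dioxide contribution → 1.94 μm/a
  chloride contribution → 2.261 μm/a
  ⇒ r_corr(zinc) = 4.201 μm/a
Ordering by μm/a: zinc (4.2) > copper (2.01)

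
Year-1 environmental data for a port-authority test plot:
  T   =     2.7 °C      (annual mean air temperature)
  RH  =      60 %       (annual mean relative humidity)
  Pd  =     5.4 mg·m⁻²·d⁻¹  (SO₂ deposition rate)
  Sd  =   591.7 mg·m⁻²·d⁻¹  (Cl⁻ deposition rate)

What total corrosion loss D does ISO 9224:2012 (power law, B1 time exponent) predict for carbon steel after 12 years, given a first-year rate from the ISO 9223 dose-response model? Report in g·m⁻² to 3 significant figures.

carbon steel: f(T) = +0.150·(T−10) [T≤10 °C] = -1.0950
  SO₂ term: 1.77·5.4^0.52·exp(0.02·60-1.0950) = 4.725
  Cl⁻ term: 0.102·591.7^0.62·exp(0.033·60+0.04·2.7) = 43.06
  r_corr = 4.725 + 43.06 = 47.79 μm/a
Power-law: D(12) = r_corr · 12^0.523
  D(12) = 47.79 × 12^0.523 = 47.79 × 3.668 = 175.3 μm
  Mass loss = 175.3 μm × 7.85 g/cm³ = 1376 g·m⁻²

D(12) = 1.38e+03 g·m⁻²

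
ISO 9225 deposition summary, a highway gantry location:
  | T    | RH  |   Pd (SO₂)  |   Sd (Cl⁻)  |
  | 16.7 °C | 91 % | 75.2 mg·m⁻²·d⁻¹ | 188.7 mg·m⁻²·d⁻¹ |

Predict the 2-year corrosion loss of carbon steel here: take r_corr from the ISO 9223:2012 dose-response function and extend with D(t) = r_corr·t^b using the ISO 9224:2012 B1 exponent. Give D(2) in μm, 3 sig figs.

carbon steel: T>10 °C ⇒ hinge -0.054·(16.7−10) = -0.3618
  Pd branch = 1.77·Pd^0.52·e^(0.02·RH+f) = 71.93 μm/a
  Sd branch = 0.102·Sd^0.62·e^(0.033·RH+0.04·T) = 103.2 μm/a
  sum: 71.93 + 103.2 → r_corr = 175.2 μm/a
Power-law: D(2) = r_corr · 2^0.523
  D(2) = 175.2 × 2^0.523 = 175.2 × 1.437 = 251.7 μm

D(2) = 252 μm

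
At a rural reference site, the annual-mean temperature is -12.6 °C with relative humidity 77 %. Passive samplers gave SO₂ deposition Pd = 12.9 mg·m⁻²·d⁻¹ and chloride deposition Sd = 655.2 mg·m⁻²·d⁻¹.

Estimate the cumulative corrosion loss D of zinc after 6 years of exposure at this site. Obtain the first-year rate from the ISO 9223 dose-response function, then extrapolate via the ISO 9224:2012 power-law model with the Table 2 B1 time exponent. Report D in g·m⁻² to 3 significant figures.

zinc: T≤10 °C ⇒ hinge +0.038·(-12.6−10) = -0.8588
  Pd branch = 0.0129·Pd^0.44·e^(0.046·RH+f) = 0.5815 μm/a
  Sd branch = 0.0175·Sd^0.57·e^(0.008·RH+0.085·T) = 0.4475 μm/a
  sum: 0.5815 + 0.4475 → r_corr = 1.029 μm/a
Long-term exponent b (ISO 9224 Table 2, B1) = 0.813
  D(6) = 1.029 × 6^0.813 = 1.029 × 4.292 = 4.416 μm
  Mass loss = 4.416 μm × 7.14 g/cm³ = 31.53 g·m⁻²

D(6) = 31.5 g·m⁻²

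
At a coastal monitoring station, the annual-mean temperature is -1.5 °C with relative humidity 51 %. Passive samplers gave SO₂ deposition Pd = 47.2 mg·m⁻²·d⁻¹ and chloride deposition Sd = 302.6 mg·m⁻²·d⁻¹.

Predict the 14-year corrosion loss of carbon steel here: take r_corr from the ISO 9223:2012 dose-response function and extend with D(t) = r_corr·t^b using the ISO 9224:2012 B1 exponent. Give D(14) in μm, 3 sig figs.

D(14) = 96.8 μm

carbon steel: f(T) = +0.150·(T−10) [T≤10 °C] = -1.7250
  Pd branch = 1.77·Pd^0.52·e^(0.02·RH+f) = 6.49 μm/a
  Sd branch = 0.102·Sd^0.62·e^(0.033·RH+0.04·T) = 17.85 μm/a
  sum: 6.49 + 17.85 → r_corr = 24.34 μm/a
Power-law: D(14) = r_corr · 14^0.523
  D(14) = 24.34 × 14^0.523 = 24.34 × 3.976 = 96.76 μm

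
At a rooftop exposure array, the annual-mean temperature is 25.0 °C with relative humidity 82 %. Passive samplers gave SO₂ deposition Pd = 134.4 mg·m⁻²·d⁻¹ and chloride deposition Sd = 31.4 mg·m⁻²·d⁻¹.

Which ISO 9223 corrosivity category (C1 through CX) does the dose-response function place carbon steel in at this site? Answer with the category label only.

carbon steel: temperature factor f = -0.054·(15.0) = -0.8100
  sulphur-dioxide contribution → 51.9 μm/a
  chloride contribution → 35.17 μm/a
  ⇒ r_corr(carbon steel) = 87.08 μm/a
87.1 μm/a falls in (80, 200] for carbon steel → category C5

C5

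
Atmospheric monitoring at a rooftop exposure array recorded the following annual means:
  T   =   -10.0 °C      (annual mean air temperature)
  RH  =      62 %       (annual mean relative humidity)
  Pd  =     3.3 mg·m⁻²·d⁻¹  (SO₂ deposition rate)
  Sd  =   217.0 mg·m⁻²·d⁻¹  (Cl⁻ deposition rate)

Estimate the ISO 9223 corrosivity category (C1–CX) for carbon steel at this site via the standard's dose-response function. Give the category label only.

C2

carbon steel: T≤10 °C ⇒ hinge +0.150·(-10.0−10) = -3.0000
  SO₂ term: 1.77·3.3^0.52·exp(0.02·62-3.0000) = 0.5666
  Sd branch = 0.102·Sd^0.62·e^(0.033·RH+0.04·T) = 14.86 μm/a
  sum: 0.5666 + 14.86 → r_corr = 15.43 μm/a
ISO 9223 Table 2 (carbon steel): 1.3 < 15.4 ≤ 25 μm/a ⇒ C2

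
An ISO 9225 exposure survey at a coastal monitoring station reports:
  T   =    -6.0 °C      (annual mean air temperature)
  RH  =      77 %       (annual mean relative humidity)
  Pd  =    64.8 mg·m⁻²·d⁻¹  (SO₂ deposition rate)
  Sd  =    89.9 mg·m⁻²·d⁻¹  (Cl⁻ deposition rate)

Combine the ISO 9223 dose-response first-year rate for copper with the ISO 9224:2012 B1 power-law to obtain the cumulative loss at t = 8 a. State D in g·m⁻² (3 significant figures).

D(8) = 21.8 g·m⁻²

copper: T≤10 °C ⇒ hinge +0.126·(-6.0−10) = -2.0160
  Pd branch = 0.0053·Pd^0.26·e^(0.059·RH+f) = 0.1962 μm/a
  Sd branch = 0.01025·Sd^0.27·e^(0.036·RH+0.049·T) = 0.4115 μm/a
  r_corr = 0.1962 + 0.4115 = 0.6078 μm/a
Long-term exponent b (ISO 9224 Table 2, B1) = 0.667
  D(8) = 0.6078 × 8^0.667 = 0.6078 × 4.003 = 2.433 μm
  Mass loss = 2.433 μm × 8.96 g/cm³ = 21.8 g·m⁻²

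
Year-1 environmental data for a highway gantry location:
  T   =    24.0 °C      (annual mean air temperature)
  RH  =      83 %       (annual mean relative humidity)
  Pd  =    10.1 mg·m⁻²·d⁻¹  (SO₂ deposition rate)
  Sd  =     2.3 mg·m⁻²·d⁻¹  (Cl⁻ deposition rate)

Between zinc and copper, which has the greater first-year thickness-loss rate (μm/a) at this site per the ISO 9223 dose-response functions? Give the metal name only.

copper

zinc: T>10 °C ⇒ hinge -0.071·(24.0−10) = -0.9940
  Pd branch = 0.0129·Pd^0.44·e^(0.046·RH+f) = 0.6011 μm/a
  Cl⁻ term: 0.0175·2.3^0.57·exp(0.008·83+0.085·24.0) = 0.4203
  sum: 0.6011 + 0.4203 → r_corr = 1.021 μm/a
copper: T>10 °C ⇒ hinge -0.080·(24.0−10) = -1.1200
  Pd branch = 0.0053·Pd^0.26·e^(0.059·RH+f) = 0.4224 μm/a
  Sd branch = 0.01025·Sd^0.27·e^(0.036·RH+0.049·T) = 0.8256 μm/a
  r_corr = 0.4224 + 0.8256 = 1.248 μm/a
Ordering by μm/a: copper (1.25) > zinc (1.02)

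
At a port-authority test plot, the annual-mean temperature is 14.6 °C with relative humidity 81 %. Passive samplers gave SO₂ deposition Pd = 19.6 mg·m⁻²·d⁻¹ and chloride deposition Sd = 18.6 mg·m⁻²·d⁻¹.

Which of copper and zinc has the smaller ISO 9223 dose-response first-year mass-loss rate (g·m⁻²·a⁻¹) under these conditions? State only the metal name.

zinc

copper: f(T) = -0.080·(T−10) [T>10 °C] = -0.3680
  SO₂ term: 0.0053·19.6^0.26·exp(0.059·81-0.3680) = 0.9461
  Cl⁻ term: 0.01025·18.6^0.27·exp(0.036·81+0.049·14.6) = 0.8523
  sum: 0.9461 + 0.8523 → r_corr = 1.798 μm/a
  mass loss = 1.798 μm/a × 8.96 g/cm³ = 16.11 g·m⁻²·a⁻¹
zinc: temperature factor f = -0.071·(4.6) = -0.3266
  SO₂ term: 0.0129·19.6^0.44·exp(0.046·81-0.3266) = 1.431
  Cl⁻ term: 0.0175·18.6^0.57·exp(0.008·81+0.085·14.6) = 0.6124
  r_corr = 1.431 + 0.6124 = 2.043 μm/a
  mass loss = 2.043 μm/a × 7.14 g/cm³ = 14.59 g·m⁻²·a⁻¹
Ordering by g·m⁻²·a⁻¹: copper (16.1) > zinc (14.6)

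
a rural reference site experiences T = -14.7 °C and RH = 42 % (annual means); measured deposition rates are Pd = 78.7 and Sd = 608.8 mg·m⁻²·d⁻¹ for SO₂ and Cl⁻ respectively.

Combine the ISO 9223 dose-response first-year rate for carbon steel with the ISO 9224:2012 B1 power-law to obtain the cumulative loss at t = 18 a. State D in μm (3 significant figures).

D(18) = 59.1 μm

carbon steel: f(T) = +0.150·(T−10) [T≤10 °C] = -3.7050
  sulphur-dioxide contribution → 0.9764 μm/a
  chloride contribution → 12.07 μm/a
  ⇒ r_corr(carbon steel) = 13.04 μm/a
ISO 9224: D(t) = r_corr · t^b with b = 0.523 (carbon steel, B1)
  D(18) = 13.04 × 18^0.523 = 13.04 × 4.534 = 59.14 μm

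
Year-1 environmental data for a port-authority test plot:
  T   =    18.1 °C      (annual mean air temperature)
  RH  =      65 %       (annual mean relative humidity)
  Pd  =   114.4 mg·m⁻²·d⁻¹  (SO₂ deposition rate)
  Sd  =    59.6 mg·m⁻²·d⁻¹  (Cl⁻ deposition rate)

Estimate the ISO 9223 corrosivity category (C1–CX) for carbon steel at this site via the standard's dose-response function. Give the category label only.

carbon steel: f(T) = -0.054·(T−10) [T>10 °C] = -0.4374
  sulphur-dioxide contribution → 49.31 μm/a
  chloride contribution → 22.66 μm/a
  total first-year rate 71.97 μm/a
Category bounds: 50…80 μm/a bracket r_corr ⇒ C4

C4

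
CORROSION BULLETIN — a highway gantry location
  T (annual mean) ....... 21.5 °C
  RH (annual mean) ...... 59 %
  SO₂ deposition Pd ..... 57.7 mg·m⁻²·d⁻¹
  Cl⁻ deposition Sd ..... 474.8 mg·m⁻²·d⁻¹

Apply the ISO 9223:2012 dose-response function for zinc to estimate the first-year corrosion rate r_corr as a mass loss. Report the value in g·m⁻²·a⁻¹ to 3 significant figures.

zinc: f(T) = -0.071·(T−10) [T>10 °C] = -0.8165
  sulphur-dioxide contribution → 0.5124 μm/a
  chloride contribution → 5.852 μm/a
  ⇒ r_corr(zinc) = 6.364 μm/a
Convert to mass loss: 6.364 μm/a × 7.14 g/cm³ = 45.44 g·m⁻²·a⁻¹

r_corr = 45.4 g·m⁻²·a⁻¹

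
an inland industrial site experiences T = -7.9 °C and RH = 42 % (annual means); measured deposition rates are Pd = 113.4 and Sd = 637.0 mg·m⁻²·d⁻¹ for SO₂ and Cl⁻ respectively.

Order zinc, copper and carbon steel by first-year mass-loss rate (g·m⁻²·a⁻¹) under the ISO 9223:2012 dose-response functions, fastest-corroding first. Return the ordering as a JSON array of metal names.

zinc: temperature factor f = +0.038·(-17.9) = -0.6802
  Pd branch = 0.0129·Pd^0.44·e^(0.046·RH+f) = 0.3616 μm/a
  Sd branch = 0.0175·Sd^0.57·e^(0.008·RH+0.085·T) = 0.4962 μm/a
  r_corr = 0.3616 + 0.4962 = 0.8579 μm/a
  mass loss = 0.8579 μm/a × 7.14 g/cm³ = 6.125 g·m⁻²·a⁻¹
copper: temperature factor f = +0.126·(-17.9) = -2.2554
  SO₂ term: 0.0053·113.4^0.26·exp(0.059·42-2.2554) = 0.02265
  Cl⁻ term: 0.01025·637.0^0.27·exp(0.036·42+0.049·-7.9) = 0.1805
  sum: 0.02265 + 0.1805 → r_corr = 0.2031 μm/a
  mass loss = 0.2031 μm/a × 8.96 g/cm³ = 1.82 g·m⁻²·a⁻¹
carbon steel: f(T) = +0.150·(T−10) [T≤10 °C] = -2.6850
  Pd branch = 1.77·Pd^0.52·e^(0.02·RH+f) = 3.274 μm/a
  Cl⁻ term: 0.102·637.0^0.62·exp(0.033·42+0.04·-7.9) = 16.29
  r_corr = 3.274 + 16.29 = 19.56 μm/a
  mass loss = 19.56 μm/a × 7.85 g/cm³ = 153.6 g·m⁻²·a⁻¹
Ordering by g·m⁻²·a⁻¹: carbon steel (154) > zinc (6.13) > copper (1.82)

["carbon steel", "zinc", "copper"]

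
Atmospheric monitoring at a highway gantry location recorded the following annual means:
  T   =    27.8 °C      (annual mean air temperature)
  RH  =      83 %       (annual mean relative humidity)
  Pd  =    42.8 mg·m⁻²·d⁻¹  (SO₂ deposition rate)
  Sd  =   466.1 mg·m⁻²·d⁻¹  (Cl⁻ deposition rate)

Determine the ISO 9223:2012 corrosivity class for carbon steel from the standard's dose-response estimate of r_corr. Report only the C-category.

CX

carbon steel: f(T) = -0.054·(T−10) [T>10 °C] = -0.9612
  SO₂ term: 1.77·42.8^0.52·exp(0.02·83-0.9612) = 25.11
  Sd branch = 0.102·Sd^0.62·e^(0.033·RH+0.04·T) = 216.5 μm/a
  sum: 25.11 + 216.5 → r_corr = 241.6 μm/a
Category bounds: 200…700 μm/a bracket r_corr ⇒ CX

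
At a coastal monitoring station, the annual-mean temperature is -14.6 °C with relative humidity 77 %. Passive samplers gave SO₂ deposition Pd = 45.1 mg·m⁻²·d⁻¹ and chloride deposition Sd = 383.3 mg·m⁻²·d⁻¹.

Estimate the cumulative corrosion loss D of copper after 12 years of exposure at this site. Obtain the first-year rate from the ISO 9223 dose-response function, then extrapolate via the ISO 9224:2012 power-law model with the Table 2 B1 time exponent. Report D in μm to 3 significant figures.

copper: f(T) = +0.126·(T−10) [T≤10 °C] = -3.0996
  Pd branch = 0.0053·Pd^0.26·e^(0.059·RH+f) = 0.06043 μm/a
  Cl⁻ term: 0.01025·383.3^0.27·exp(0.036·77+0.049·-14.6) = 0.3994
  sum: 0.06043 + 0.3994 → r_corr = 0.4599 μm/a
ISO 9224: D(t) = r_corr · t^b with b = 0.667 (copper, B1)
  D(12) = 0.4599 × 12^0.667 = 0.4599 × 5.246 = 2.412 μm

D(12) = 2.41 μm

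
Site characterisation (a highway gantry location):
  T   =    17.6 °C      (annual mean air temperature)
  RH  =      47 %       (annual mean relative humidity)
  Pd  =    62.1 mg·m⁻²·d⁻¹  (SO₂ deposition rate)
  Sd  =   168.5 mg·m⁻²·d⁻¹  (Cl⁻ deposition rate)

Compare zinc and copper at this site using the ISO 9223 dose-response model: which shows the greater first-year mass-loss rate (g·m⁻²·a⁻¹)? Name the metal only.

zinc

zinc: f(T) = -0.071·(T−10) [T>10 °C] = -0.5396
  Pd branch = 0.0129·Pd^0.44·e^(0.046·RH+f) = 0.4019 μm/a
  Cl⁻ term: 0.0175·168.5^0.57·exp(0.008·47+0.085·17.6) = 2.114
  sum: 0.4019 + 2.114 → r_corr = 2.516 μm/a
  mass loss = 2.516 μm/a × 7.14 g/cm³ = 17.97 g·m⁻²·a⁻¹
copper: T>10 °C ⇒ hinge -0.080·(17.6−10) = -0.6080
  Pd branch = 0.0053·Pd^0.26·e^(0.059·RH+f) = 0.1351 μm/a
  Sd branch = 0.01025·Sd^0.27·e^(0.036·RH+0.049·T) = 0.5263 μm/a
  sum: 0.1351 + 0.5263 → r_corr = 0.6615 μm/a
  mass loss = 0.6615 μm/a × 8.96 g/cm³ = 5.927 g·m⁻²·a⁻¹
Ordering by g·m⁻²·a⁻¹: zinc (18) > copper (5.93)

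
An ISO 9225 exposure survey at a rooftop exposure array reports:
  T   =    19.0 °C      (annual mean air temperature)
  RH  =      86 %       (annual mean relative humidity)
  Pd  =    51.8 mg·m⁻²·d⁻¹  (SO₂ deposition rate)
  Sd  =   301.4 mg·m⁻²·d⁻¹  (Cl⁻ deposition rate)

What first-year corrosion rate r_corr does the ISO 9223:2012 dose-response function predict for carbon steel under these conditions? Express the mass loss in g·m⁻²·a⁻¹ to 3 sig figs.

carbon steel: f(T) = -0.054·(T−10) [T>10 °C] = -0.4860
  SO₂ term: 1.77·51.8^0.52·exp(0.02·86-0.4860) = 47.35
  Cl⁻ term: 0.102·301.4^0.62·exp(0.033·86+0.04·19.0) = 128.3
  sum: 47.35 + 128.3 → r_corr = 175.7 μm/a
Convert to mass loss: 175.7 μm/a × 7.85 g/cm³ = 1379 g·m⁻²·a⁻¹

r_corr = 1.38e+03 g·m⁻²·a⁻¹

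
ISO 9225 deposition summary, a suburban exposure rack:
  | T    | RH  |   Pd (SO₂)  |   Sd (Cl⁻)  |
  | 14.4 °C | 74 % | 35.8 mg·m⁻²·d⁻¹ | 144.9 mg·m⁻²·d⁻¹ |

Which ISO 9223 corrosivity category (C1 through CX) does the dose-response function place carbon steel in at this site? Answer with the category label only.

carbon steel: T>10 °C ⇒ hinge -0.054·(14.4−10) = -0.2376
  sulphur-dioxide contribution → 39.41 μm/a
  chloride contribution → 45.62 μm/a
  ⇒ r_corr(carbon steel) = 85.03 μm/a
Category bounds: 80…200 μm/a bracket r_corr ⇒ C5

C5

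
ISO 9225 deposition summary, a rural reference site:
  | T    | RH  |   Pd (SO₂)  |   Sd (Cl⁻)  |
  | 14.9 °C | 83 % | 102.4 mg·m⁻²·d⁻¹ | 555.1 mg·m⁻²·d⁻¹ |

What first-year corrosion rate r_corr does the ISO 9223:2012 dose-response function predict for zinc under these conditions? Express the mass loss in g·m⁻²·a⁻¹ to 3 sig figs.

zinc: f(T) = -0.071·(T−10) [T>10 °C] = -0.3479
  SO₂ term: 0.0129·102.4^0.44·exp(0.046·83-0.3479) = 3.178
  Cl⁻ term: 0.0175·555.1^0.57·exp(0.008·83+0.085·14.9) = 4.423
  r_corr = 3.178 + 4.423 = 7.601 μm/a
Convert to mass loss: 7.601 μm/a × 7.14 g/cm³ = 54.27 g·m⁻²·a⁻¹

r_corr = 54.3 g·m⁻²·a⁻¹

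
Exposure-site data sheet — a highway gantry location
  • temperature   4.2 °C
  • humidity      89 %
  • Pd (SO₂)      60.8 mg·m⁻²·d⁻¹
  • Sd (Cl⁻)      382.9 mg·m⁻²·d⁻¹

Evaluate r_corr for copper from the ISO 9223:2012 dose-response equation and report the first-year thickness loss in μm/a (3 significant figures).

r_corr = 2.96 μm/a

copper: f(T) = +0.126·(T−10) [T≤10 °C] = -0.7308
  SO₂ term: 0.0053·60.8^0.26·exp(0.059·89-0.7308) = 1.416
  Cl⁻ term: 0.01025·382.9^0.27·exp(0.036·89+0.049·4.2) = 1.545
  r_corr = 1.416 + 1.545 = 2.962 μm/a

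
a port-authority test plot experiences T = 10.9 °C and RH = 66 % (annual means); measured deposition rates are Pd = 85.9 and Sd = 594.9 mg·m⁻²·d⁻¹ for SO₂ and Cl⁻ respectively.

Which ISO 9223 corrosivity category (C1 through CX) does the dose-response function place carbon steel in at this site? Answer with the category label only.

C5

carbon steel: temperature factor f = -0.054·(0.9) = -0.0486
  SO₂ term: 1.77·85.9^0.52·exp(0.02·66-0.0486) = 63.95
  Sd branch = 0.102·Sd^0.62·e^(0.033·RH+0.04·T) = 73.11 μm/a
  r_corr = 63.95 + 73.11 = 137.1 μm/a
137 μm/a falls in (80, 200] for carbon steel → category C5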